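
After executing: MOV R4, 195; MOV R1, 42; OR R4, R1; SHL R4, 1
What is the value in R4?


Register state trace:
  MOV R4, 195  → R4 = 195 (0b11000011)
  MOV R1, 42  → R1 = 42 (0b00101010)
  OR R4, R1  → R4 = 195 OR 42 = 235 (0b11101011)
  SHL R4, 1  → R4 = 235 << 1 = 470
Final: R4 = 470

470


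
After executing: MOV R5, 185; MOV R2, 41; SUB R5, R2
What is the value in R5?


Register state trace:
  MOV R5, 185  → R5 = 185
  MOV R2, 41  → R2 = 41
  SUB R5, R2  → R5 = 185 - 41 = 144
Final: R5 = 144

144


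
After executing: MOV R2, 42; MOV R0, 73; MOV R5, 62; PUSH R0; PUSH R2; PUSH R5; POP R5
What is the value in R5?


Stack trace (top is rightmost):
  MOV R2, 42  → R2 = 42
  MOV R0, 73  → R0 = 73
  MOV R5, 62  → R5 = 62
  PUSH R0  → stack: [73]
  PUSH R2  → stack: [73, 42]
  PUSH R5  → stack: [73, 42, 62]
  POP R5  → R5 = 62, stack: [73, 42]
Final: R5 = 62

62


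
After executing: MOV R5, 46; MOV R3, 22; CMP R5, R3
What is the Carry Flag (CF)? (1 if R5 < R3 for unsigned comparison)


Register state trace:
  MOV R5, 46  → R5 = 46
  MOV R3, 22  → R3 = 22
  CMP R5, R3  → unsigned 46 - 22: no borrow
  46 >= 22, so CF = 0
CF = 0

0


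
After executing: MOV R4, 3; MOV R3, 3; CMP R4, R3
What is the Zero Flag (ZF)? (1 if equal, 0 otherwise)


Register state trace:
  MOV R4, 3  → R4 = 3
  MOV R3, 3  → R3 = 3
  CMP R4, R3  → computes 3 - 3 = 0
  Result is zero, so values are equal
ZF = 1

1


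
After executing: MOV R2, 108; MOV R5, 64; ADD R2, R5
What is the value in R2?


Register state trace:
  MOV R2, 108  → R2 = 108
  MOV R5, 64  → R5 = 64
  ADD R2, R5  → R2 = 108 + 64 = 172
Final: R2 = 172

172


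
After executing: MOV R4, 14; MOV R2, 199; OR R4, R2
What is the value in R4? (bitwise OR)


Register state trace:
  MOV R4, 14  → R4 = 14 (0b00001110)
  MOV R2, 199  → R2 = 199 (0b11000111)
  OR R4, R2   → R4 = 14 OR 199 = 207 (0b11001111)
Final: R4 = 207

207


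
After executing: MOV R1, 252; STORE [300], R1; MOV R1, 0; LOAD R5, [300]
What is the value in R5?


Register and memory trace:
  MOV R1, 252  → R1 = 252
  STORE [300], R1  → mem[300] = 252
  MOV R1, 0  → R1 = 0
  LOAD R5, [300]  → R5 = mem[300] = 252
Final: R5 = 252

252


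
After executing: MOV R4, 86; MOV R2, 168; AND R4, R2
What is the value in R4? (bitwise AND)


Register state trace:
  MOV R4, 86  → R4 = 86 (0b01010110)
  MOV R2, 168  → R2 = 168 (0b10101000)
  AND R4, R2  → R4 = 86 AND 168 = 0 (0b00000000)
Final: R4 = 0

0


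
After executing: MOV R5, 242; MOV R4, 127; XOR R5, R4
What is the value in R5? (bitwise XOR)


Register state trace:
  MOV R5, 242  → R5 = 242 (0b11110010)
  MOV R4, 127  → R4 = 127 (0b01111111)
  XOR R5, R4  → R5 = 242 XOR 127 = 141 (0b10001101)
Final: R5 = 141

141


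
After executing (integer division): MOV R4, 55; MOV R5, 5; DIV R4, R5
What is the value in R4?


Register state trace:
  MOV R4, 55  → R4 = 55
  MOV R5, 5  → R5 = 5
  DIV R4, R5  → R4 = 55 // 5 = 11
Final: R4 = 11

11


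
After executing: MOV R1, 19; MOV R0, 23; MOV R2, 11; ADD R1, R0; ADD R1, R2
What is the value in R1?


Register state trace:
  MOV R1, 19  → R1 = 19
  MOV R0, 23  → R0 = 23
  MOV R2, 11  → R2 = 11
  ADD R1, R0  → R1 = 19 + 23 = 42
  ADD R1, R2  → R1 = 42 + 11 = 53
Final: R1 = 53

53


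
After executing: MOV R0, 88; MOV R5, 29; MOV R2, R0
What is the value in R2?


Register state trace:
  MOV R0, 88  → R0 = 88
  MOV R5, 29  → R5 = 29
  MOV R2, R0  → R2 = 88
Final: R2 = 88

88


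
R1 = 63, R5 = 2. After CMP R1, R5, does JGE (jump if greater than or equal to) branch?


Trace:
  R1 = 63, R5 = 2
  CMP R1, R5  → compares 63 vs 2
  JGE checks: is 63 greater than or equal to 2?
  63 > 2, so condition is true
Branch taken: Yes

Yes


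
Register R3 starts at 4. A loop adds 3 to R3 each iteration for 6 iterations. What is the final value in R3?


Starting value: R3 = 4
  Iter 1: R3 = 4 + 3 = 7
  Iter 2: R3 = 7 + 3 = 10
  Iter 3: R3 = 10 + 3 = 13
  Iter 4: R3 = 13 + 3 = 16
  Iter 5: R3 = 16 + 3 = 19
  Iter 6: R3 = 19 + 3 = 22
Final: R3 = 22

22


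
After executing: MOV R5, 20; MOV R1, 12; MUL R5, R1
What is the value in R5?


Register state trace:
  MOV R5, 20  → R5 = 20
  MOV R1, 12  → R1 = 12
  MUL R5, R1  → R5 = 20 * 12 = 240
Final: R5 = 240

240


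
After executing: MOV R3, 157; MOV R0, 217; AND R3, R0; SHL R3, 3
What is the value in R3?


Register state trace:
  MOV R3, 157  → R3 = 157 (0b10011101)
  MOV R0, 217  → R0 = 217 (0b11011001)
  AND R3, R0  → R3 = 157 AND 217 = 153 (0b10011001)
  SHL R3, 3  → R3 = 153 << 3 = 1224
Final: R3 = 1224

1224


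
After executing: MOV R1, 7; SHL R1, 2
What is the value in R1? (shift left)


Register state trace:
  MOV R1, 7  → R1 = 7
  SHL R1, 2  → R1 = 7 << 2 = 7 * 2^2 = 28
Final: R1 = 28

28


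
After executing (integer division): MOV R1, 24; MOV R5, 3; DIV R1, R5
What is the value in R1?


Register state trace:
  MOV R1, 24  → R1 = 24
  MOV R5, 3  → R5 = 3
  DIV R1, R5  → R1 = 24 // 3 = 8
Final: R1 = 8

8


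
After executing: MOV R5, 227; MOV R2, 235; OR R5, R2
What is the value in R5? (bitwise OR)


Register state trace:
  MOV R5, 227  → R5 = 227 (0b11100011)
  MOV R2, 235  → R2 = 235 (0b11101011)
  OR R5, R2   → R5 = 227 OR 235 = 235 (0b11101011)
Final: R5 = 235

235


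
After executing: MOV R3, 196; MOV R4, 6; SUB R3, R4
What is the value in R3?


Register state trace:
  MOV R3, 196  → R3 = 196
  MOV R4, 6  → R4 = 6
  SUB R3, R4  → R3 = 196 - 6 = 190
Final: R3 = 190

190


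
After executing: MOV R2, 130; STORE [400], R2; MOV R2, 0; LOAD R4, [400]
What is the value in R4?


Register and memory trace:
  MOV R2, 130  → R2 = 130
  STORE [400], R2  → mem[400] = 130
  MOV R2, 0  → R2 = 0
  LOAD R4, [400]  → R4 = mem[400] = 130
Final: R4 = 130

130


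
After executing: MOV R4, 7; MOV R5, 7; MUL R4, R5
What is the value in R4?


Register state trace:
  MOV R4, 7  → R4 = 7
  MOV R5, 7  → R5 = 7
  MUL R4, R5  → R4 = 7 * 7 = 49
Final: R4 = 49

49


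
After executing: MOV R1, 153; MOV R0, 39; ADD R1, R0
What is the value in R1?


Register state trace:
  MOV R1, 153  → R1 = 153
  MOV R0, 39  → R0 = 39
  ADD R1, R0  → R1 = 153 + 39 = 192
Final: R1 = 192

192


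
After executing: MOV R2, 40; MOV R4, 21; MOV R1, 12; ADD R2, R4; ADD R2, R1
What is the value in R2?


Register state trace:
  MOV R2, 40  → R2 = 40
  MOV R4, 21  → R4 = 21
  MOV R1, 12  → R1 = 12
  ADD R2, R4  → R2 = 40 + 21 = 61
  ADD R2, R1  → R2 = 61 + 12 = 73
Final: R2 = 73

73


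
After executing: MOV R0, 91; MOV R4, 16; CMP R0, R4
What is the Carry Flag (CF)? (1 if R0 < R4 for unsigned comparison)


Register state trace:
  MOV R0, 91  → R0 = 91
  MOV R4, 16  → R4 = 16
  CMP R0, R4  → unsigned 91 - 16: no borrow
  91 >= 16, so CF = 0
CF = 0

0


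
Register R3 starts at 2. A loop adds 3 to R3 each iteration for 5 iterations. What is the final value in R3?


Starting value: R3 = 2
  Iter 1: R3 = 2 + 3 = 5
  Iter 2: R3 = 5 + 3 = 8
  Iter 3: R3 = 8 + 3 = 11
  Iter 4: R3 = 11 + 3 = 14
  Iter 5: R3 = 14 + 3 = 17
Final: R3 = 17

17


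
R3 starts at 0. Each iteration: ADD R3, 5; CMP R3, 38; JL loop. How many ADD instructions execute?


Loop trace (R3 starts at 0, target 38, step 5):
  ADD #1: R3 = 0 + 5 = 5  → 5 < 38, loop
  ADD #2: R3 = 5 + 5 = 10  → 10 < 38, loop
  ADD #3: R3 = 10 + 5 = 15  → 15 < 38, loop
  ADD #4: R3 = 15 + 5 = 20  → 20 < 38, loop
  ADD #5: R3 = 20 + 5 = 25  → 25 < 38, loop
  ADD #6: R3 = 25 + 5 = 30  → 30 < 38, loop
  ADD #7: R3 = 30 + 5 = 35  → 35 < 38, loop
  ADD #8: R3 = 35 + 5 = 40  → 40 >= 38, exit
Total ADD instructions: 8

8


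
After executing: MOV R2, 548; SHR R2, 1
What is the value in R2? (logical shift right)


Register state trace:
  MOV R2, 548  → R2 = 548
  SHR R2, 1  → R2 = 548 >> 1 = 548 // 2^1 = 274
Final: R2 = 274

274


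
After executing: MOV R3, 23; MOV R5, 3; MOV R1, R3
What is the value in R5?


Register state trace:
  MOV R3, 23  → R3 = 23
  MOV R5, 3  → R5 = 3
  MOV R1, R3  → R1 = 23
Final: R5 = 3

3


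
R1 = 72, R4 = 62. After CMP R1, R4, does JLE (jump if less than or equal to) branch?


Trace:
  R1 = 72, R4 = 62
  CMP R1, R4  → compares 72 vs 62
  JLE checks: is 72 less than or equal to 62?
  72 > 62, so condition is false
Branch taken: No

No


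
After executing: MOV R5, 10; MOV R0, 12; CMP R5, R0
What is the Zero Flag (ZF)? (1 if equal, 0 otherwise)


Register state trace:
  MOV R5, 10  → R5 = 10
  MOV R0, 12  → R0 = 12
  CMP R5, R0  → computes 10 - 12 = -2
  Result is nonzero, so values are not equal
ZF = 0

0


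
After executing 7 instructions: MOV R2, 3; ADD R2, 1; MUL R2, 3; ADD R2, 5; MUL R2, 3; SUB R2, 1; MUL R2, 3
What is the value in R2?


Register state trace:
  MOV R2, 3  → R2 = 3
  ADD R2, 1  → R2 = 3 + 1 = 4
  MUL R2, 3  → R2 = 4 * 3 = 12
  ADD R2, 5  → R2 = 12 + 5 = 17
  MUL R2, 3  → R2 = 17 * 3 = 51
  SUB R2, 1  → R2 = 51 - 1 = 50
  MUL R2, 3  → R2 = 50 * 3 = 150
Final: R2 = 150

150


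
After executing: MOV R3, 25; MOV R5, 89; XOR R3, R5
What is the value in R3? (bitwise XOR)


Register state trace:
  MOV R3, 25  → R3 = 25 (0b00011001)
  MOV R5, 89  → R5 = 89 (0b01011001)
  XOR R3, R5  → R3 = 25 XOR 89 = 64 (0b01000000)
Final: R3 = 64

64


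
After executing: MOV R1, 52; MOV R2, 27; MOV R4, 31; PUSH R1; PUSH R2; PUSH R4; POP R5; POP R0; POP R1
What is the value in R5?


Stack trace (top is rightmost):
  MOV R1, 52  → R1 = 52
  MOV R2, 27  → R2 = 27
  MOV R4, 31  → R4 = 31
  PUSH R1  → stack: [52]
  PUSH R2  → stack: [52, 27]
  PUSH R4  → stack: [52, 27, 31]
  POP R5  → R5 = 31, stack: [52, 27]
  POP R0  → R0 = 27, stack: [52]
  POP R1  → R1 = 52, stack: []
Final: R5 = 31

31


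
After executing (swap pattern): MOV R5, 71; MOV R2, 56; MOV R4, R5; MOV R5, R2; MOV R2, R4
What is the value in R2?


Register state trace (swap pattern):
  MOV R5, 71  → R5 = 71
  MOV R2, 56  → R2 = 56
  MOV R4, R5  → R4 = 71  (save R5)
  MOV R5, R2  → R5 = 56  (R5 gets R2's value)
  MOV R2, R4  → R2 = 71  (R2 gets saved value)
Final: R2 = 71

71


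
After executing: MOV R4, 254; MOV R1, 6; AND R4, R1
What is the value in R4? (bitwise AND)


Register state trace:
  MOV R4, 254  → R4 = 254 (0b11111110)
  MOV R1, 6  → R1 = 6 (0b00000110)
  AND R4, R1  → R4 = 254 AND 6 = 6 (0b00000110)
Final: R4 = 6

6


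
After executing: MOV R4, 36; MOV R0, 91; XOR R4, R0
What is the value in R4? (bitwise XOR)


Register state trace:
  MOV R4, 36  → R4 = 36 (0b00100100)
  MOV R0, 91  → R0 = 91 (0b01011011)
  XOR R4, R0  → R4 = 36 XOR 91 = 127 (0b01111111)
Final: R4 = 127

127


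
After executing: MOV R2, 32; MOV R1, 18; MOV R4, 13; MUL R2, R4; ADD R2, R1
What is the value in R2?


Register state trace:
  MOV R2, 32  → R2 = 32
  MOV R1, 18  → R1 = 18
  MOV R4, 13  → R4 = 13
  MUL R2, R4  → R2 = 32 * 13 = 416
  ADD R2, R1  → R2 = 416 + 18 = 434
Final: R2 = 434

434


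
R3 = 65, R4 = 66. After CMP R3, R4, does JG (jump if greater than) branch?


Trace:
  R3 = 65, R4 = 66
  CMP R3, R4  → compares 65 vs 66
  JG checks: is 65 greater than 66?
  65 < 66, so condition is false
Branch taken: No

No


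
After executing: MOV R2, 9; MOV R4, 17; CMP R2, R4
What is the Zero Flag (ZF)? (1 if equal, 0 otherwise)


Register state trace:
  MOV R2, 9  → R2 = 9
  MOV R4, 17  → R4 = 17
  CMP R2, R4  → computes 9 - 17 = -8
  Result is nonzero, so values are not equal
ZF = 0

0


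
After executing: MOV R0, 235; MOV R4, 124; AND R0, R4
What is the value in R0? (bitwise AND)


Register state trace:
  MOV R0, 235  → R0 = 235 (0b11101011)
  MOV R4, 124  → R4 = 124 (0b01111100)
  AND R0, R4  → R0 = 235 AND 124 = 104 (0b01101000)
Final: R0 = 104

104


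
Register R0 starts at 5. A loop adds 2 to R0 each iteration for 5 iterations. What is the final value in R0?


Starting value: R0 = 5
  Iter 1: R0 = 5 + 2 = 7
  Iter 2: R0 = 7 + 2 = 9
  Iter 3: R0 = 9 + 2 = 11
  Iter 4: R0 = 11 + 2 = 13
  Iter 5: R0 = 13 + 2 = 15
Final: R0 = 15

15


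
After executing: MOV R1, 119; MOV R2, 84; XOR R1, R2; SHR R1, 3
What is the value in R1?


Register state trace:
  MOV R1, 119  → R1 = 119 (0b01110111)
  MOV R2, 84  → R2 = 84 (0b01010100)
  XOR R1, R2  → R1 = 119 XOR 84 = 35 (0b00100011)
  SHR R1, 3  → R1 = 35 >> 3 = 4
Final: R1 = 4

4


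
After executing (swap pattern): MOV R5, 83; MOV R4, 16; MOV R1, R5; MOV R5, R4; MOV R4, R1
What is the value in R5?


Register state trace (swap pattern):
  MOV R5, 83  → R5 = 83
  MOV R4, 16  → R4 = 16
  MOV R1, R5  → R1 = 83  (save R5)
  MOV R5, R4  → R5 = 16  (R5 gets R4's value)
  MOV R4, R1  → R4 = 83  (R4 gets saved value)
Final: R5 = 16

16


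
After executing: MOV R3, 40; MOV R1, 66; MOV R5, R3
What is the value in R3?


Register state trace:
  MOV R3, 40  → R3 = 40
  MOV R1, 66  → R1 = 66
  MOV R5, R3  → R5 = 40
Final: R3 = 40

40


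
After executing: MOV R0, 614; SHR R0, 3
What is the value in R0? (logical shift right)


Register state trace:
  MOV R0, 614  → R0 = 614
  SHR R0, 3  → R0 = 614 >> 3 = 614 // 2^3 = 76
Final: R0 = 76

76


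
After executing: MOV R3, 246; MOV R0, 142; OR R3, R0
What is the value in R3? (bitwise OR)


Register state trace:
  MOV R3, 246  → R3 = 246 (0b11110110)
  MOV R0, 142  → R0 = 142 (0b10001110)
  OR R3, R0   → R3 = 246 OR 142 = 254 (0b11111110)
Final: R3 = 254

254


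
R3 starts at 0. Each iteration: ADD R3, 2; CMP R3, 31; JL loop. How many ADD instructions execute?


Loop trace (R3 starts at 0, target 31, step 2):
  ADD #1: R3 = 0 + 2 = 2  → 2 < 31, loop
  ADD #2: R3 = 2 + 2 = 4  → 4 < 31, loop
  ADD #3: R3 = 4 + 2 = 6  → 6 < 31, loop
  ADD #4: R3 = 6 + 2 = 8  → 8 < 31, loop
  ADD #5: R3 = 8 + 2 = 10  → 10 < 31, loop
  ADD #6: R3 = 10 + 2 = 12  → 12 < 31, loop
  ADD #7: R3 = 12 + 2 = 14  → 14 < 31, loop
  ADD #8: R3 = 14 + 2 = 16  → 16 < 31, loop
  ADD #9: R3 = 16 + 2 = 18  → 18 < 31, loop
  ADD #10: R3 = 18 + 2 = 20  → 20 < 31, loop
  ADD #11: R3 = 20 + 2 = 22  → 22 < 31, loop
  ADD #12: R3 = 22 + 2 = 24  → 24 < 31, loop
  ADD #13: R3 = 24 + 2 = 26  → 26 < 31, loop
  ADD #14: R3 = 26 + 2 = 28  → 28 < 31, loop
  ADD #15: R3 = 28 + 2 = 30  → 30 < 31, loop
  ADD #16: R3 = 30 + 2 = 32  → 32 >= 31, exit
Total ADD instructions: 16

16


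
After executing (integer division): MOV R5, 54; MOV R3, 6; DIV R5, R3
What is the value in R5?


Register state trace:
  MOV R5, 54  → R5 = 54
  MOV R3, 6  → R3 = 6
  DIV R5, R3  → R5 = 54 // 6 = 9
Final: R5 = 9

9


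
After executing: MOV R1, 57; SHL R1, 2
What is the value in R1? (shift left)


Register state trace:
  MOV R1, 57  → R1 = 57
  SHL R1, 2  → R1 = 57 << 2 = 57 * 2^2 = 228
Final: R1 = 228

228


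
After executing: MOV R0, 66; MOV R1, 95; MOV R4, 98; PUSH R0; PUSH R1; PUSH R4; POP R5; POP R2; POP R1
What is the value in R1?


Stack trace (top is rightmost):
  MOV R0, 66  → R0 = 66
  MOV R1, 95  → R1 = 95
  MOV R4, 98  → R4 = 98
  PUSH R0  → stack: [66]
  PUSH R1  → stack: [66, 95]
  PUSH R4  → stack: [66, 95, 98]
  POP R5  → R5 = 98, stack: [66, 95]
  POP R2  → R2 = 95, stack: [66]
  POP R1  → R1 = 66, stack: []
Final: R1 = 66

66


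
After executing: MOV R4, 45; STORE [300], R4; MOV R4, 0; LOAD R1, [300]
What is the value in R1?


Register and memory trace:
  MOV R4, 45  → R4 = 45
  STORE [300], R4  → mem[300] = 45
  MOV R4, 0  → R4 = 0
  LOAD R1, [300]  → R1 = mem[300] = 45
Final: R1 = 45

45


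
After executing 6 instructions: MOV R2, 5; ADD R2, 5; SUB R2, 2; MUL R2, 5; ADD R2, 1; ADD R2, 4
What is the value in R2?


Register state trace:
  MOV R2, 5  → R2 = 5
  ADD R2, 5  → R2 = 5 + 5 = 10
  SUB R2, 2  → R2 = 10 - 2 = 8
  MUL R2, 5  → R2 = 8 * 5 = 40
  ADD R2, 1  → R2 = 40 + 1 = 41
  ADD R2, 4  → R2 = 41 + 4 = 45
Final: R2 = 45

45


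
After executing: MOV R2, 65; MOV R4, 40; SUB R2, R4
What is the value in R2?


Register state trace:
  MOV R2, 65  → R2 = 65
  MOV R4, 40  → R4 = 40
  SUB R2, R4  → R2 = 65 - 40 = 25
Final: R2 = 25

25


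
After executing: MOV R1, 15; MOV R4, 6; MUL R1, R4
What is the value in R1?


Register state trace:
  MOV R1, 15  → R1 = 15
  MOV R4, 6  → R4 = 6
  MUL R1, R4  → R1 = 15 * 6 = 90
Final: R1 = 90

90


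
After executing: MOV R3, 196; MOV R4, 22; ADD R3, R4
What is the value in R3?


Register state trace:
  MOV R3, 196  → R3 = 196
  MOV R4, 22  → R4 = 22
  ADD R3, R4  → R3 = 196 + 22 = 218
Final: R3 = 218

218


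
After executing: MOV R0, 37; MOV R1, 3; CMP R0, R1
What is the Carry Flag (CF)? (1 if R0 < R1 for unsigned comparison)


Register state trace:
  MOV R0, 37  → R0 = 37
  MOV R1, 3  → R1 = 3
  CMP R0, R1  → unsigned 37 - 3: no borrow
  37 >= 3, so CF = 0
CF = 0

0


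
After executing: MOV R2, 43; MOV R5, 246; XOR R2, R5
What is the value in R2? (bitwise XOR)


Register state trace:
  MOV R2, 43  → R2 = 43 (0b00101011)
  MOV R5, 246  → R5 = 246 (0b11110110)
  XOR R2, R5  → R2 = 43 XOR 246 = 221 (0b11011101)
Final: R2 = 221

221


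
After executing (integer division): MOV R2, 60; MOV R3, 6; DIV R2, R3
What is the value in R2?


Register state trace:
  MOV R2, 60  → R2 = 60
  MOV R3, 6  → R3 = 6
  DIV R2, R3  → R2 = 60 // 6 = 10
Final: R2 = 10

10


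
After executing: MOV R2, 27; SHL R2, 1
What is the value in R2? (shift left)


Register state trace:
  MOV R2, 27  → R2 = 27
  SHL R2, 1  → R2 = 27 << 1 = 27 * 2^1 = 54
Final: R2 = 54

54


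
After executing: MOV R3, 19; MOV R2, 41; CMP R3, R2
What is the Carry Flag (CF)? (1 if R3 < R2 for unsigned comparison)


Register state trace:
  MOV R3, 19  → R3 = 19
  MOV R2, 41  → R2 = 41
  CMP R3, R2  → unsigned 19 - 41: borrow occurs
  19 < 41, so CF = 1
CF = 1

1


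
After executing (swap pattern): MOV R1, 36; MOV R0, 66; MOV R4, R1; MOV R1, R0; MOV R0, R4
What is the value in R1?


Register state trace (swap pattern):
  MOV R1, 36  → R1 = 36
  MOV R0, 66  → R0 = 66
  MOV R4, R1  → R4 = 36  (save R1)
  MOV R1, R0  → R1 = 66  (R1 gets R0's value)
  MOV R0, R4  → R0 = 36  (R0 gets saved value)
Final: R1 = 66

66


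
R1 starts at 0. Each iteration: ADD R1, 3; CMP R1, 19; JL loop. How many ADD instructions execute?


Loop trace (R1 starts at 0, target 19, step 3):
  ADD #1: R1 = 0 + 3 = 3  → 3 < 19, loop
  ADD #2: R1 = 3 + 3 = 6  → 6 < 19, loop
  ADD #3: R1 = 6 + 3 = 9  → 9 < 19, loop
  ADD #4: R1 = 9 + 3 = 12  → 12 < 19, loop
  ADD #5: R1 = 12 + 3 = 15  → 15 < 19, loop
  ADD #6: R1 = 15 + 3 = 18  → 18 < 19, loop
  ADD #7: R1 = 18 + 3 = 21  → 21 >= 19, exit
Total ADD instructions: 7

7


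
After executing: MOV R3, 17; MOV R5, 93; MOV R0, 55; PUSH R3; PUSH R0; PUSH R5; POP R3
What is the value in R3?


Stack trace (top is rightmost):
  MOV R3, 17  → R3 = 17
  MOV R5, 93  → R5 = 93
  MOV R0, 55  → R0 = 55
  PUSH R3  → stack: [17]
  PUSH R0  → stack: [17, 55]
  PUSH R5  → stack: [17, 55, 93]
  POP R3  → R3 = 93, stack: [17, 55]
Final: R3 = 93

93


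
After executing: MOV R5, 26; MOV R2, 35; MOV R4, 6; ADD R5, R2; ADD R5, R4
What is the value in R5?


Register state trace:
  MOV R5, 26  → R5 = 26
  MOV R2, 35  → R2 = 35
  MOV R4, 6  → R4 = 6
  ADD R5, R2  → R5 = 26 + 35 = 61
  ADD R5, R4  → R5 = 61 + 6 = 67
Final: R5 = 67

67


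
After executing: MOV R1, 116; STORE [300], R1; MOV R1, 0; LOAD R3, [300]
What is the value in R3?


Register and memory trace:
  MOV R1, 116  → R1 = 116
  STORE [300], R1  → mem[300] = 116
  MOV R1, 0  → R1 = 0
  LOAD R3, [300]  → R3 = mem[300] = 116
Final: R3 = 116

116


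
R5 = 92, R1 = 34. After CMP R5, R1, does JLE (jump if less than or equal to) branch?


Trace:
  R5 = 92, R1 = 34
  CMP R5, R1  → compares 92 vs 34
  JLE checks: is 92 less than or equal to 34?
  92 > 34, so condition is false
Branch taken: No

No


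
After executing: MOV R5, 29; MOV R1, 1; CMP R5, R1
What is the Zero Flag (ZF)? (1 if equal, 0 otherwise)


Register state trace:
  MOV R5, 29  → R5 = 29
  MOV R1, 1  → R1 = 1
  CMP R5, R1  → computes 29 - 1 = 28
  Result is nonzero, so values are not equal
ZF = 0

0


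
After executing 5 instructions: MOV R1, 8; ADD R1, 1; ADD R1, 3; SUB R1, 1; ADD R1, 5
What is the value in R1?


Register state trace:
  MOV R1, 8  → R1 = 8
  ADD R1, 1  → R1 = 8 + 1 = 9
  ADD R1, 3  → R1 = 9 + 3 = 12
  SUB R1, 1  → R1 = 12 - 1 = 11
  ADD R1, 5  → R1 = 11 + 5 = 16
Final: R1 = 16

16


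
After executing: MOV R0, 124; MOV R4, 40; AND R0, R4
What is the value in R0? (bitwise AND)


Register state trace:
  MOV R0, 124  → R0 = 124 (0b01111100)
  MOV R4, 40  → R4 = 40 (0b00101000)
  AND R0, R4  → R0 = 124 AND 40 = 40 (0b00101000)
Final: R0 = 40

40


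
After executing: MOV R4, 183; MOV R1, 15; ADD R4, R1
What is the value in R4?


Register state trace:
  MOV R4, 183  → R4 = 183
  MOV R1, 15  → R1 = 15
  ADD R4, R1  → R4 = 183 + 15 = 198
Final: R4 = 198

198


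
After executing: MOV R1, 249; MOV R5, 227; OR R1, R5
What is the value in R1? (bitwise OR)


Register state trace:
  MOV R1, 249  → R1 = 249 (0b11111001)
  MOV R5, 227  → R5 = 227 (0b11100011)
  OR R1, R5   → R1 = 249 OR 227 = 251 (0b11111011)
Final: R1 = 251

251


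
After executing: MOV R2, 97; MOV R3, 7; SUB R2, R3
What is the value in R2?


Register state trace:
  MOV R2, 97  → R2 = 97
  MOV R3, 7  → R3 = 7
  SUB R2, R3  → R2 = 97 - 7 = 90
Final: R2 = 90

90


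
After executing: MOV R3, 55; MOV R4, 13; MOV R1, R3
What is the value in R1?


Register state trace:
  MOV R3, 55  → R3 = 55
  MOV R4, 13  → R4 = 13
  MOV R1, R3  → R1 = 55
Final: R1 = 55

55


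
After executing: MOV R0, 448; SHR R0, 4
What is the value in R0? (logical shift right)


Register state trace:
  MOV R0, 448  → R0 = 448
  SHR R0, 4  → R0 = 448 >> 4 = 448 // 2^4 = 28
Final: R0 = 28

28


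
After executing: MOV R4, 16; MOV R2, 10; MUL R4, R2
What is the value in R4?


Register state trace:
  MOV R4, 16  → R4 = 16
  MOV R2, 10  → R2 = 10
  MUL R4, R2  → R4 = 16 * 10 = 160
Final: R4 = 160

160


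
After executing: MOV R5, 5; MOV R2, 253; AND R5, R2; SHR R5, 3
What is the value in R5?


Register state trace:
  MOV R5, 5  → R5 = 5 (0b00000101)
  MOV R2, 253  → R2 = 253 (0b11111101)
  AND R5, R2  → R5 = 5 AND 253 = 5 (0b00000101)
  SHR R5, 3  → R5 = 5 >> 3 = 0
Final: R5 = 0

0


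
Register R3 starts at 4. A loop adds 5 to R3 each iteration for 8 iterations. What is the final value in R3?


Starting value: R3 = 4
  Iter 1: R3 = 4 + 5 = 9
  Iter 2: R3 = 9 + 5 = 14
  Iter 3: R3 = 14 + 5 = 19
  Iter 4: R3 = 19 + 5 = 24
  Iter 5: R3 = 24 + 5 = 29
  Iter 6: R3 = 29 + 5 = 34
  Iter 7: R3 = 34 + 5 = 39
  Iter 8: R3 = 39 + 5 = 44
Final: R3 = 44

44


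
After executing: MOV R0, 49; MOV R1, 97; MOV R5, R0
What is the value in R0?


Register state trace:
  MOV R0, 49  → R0 = 49
  MOV R1, 97  → R1 = 97
  MOV R5, R0  → R5 = 49
Final: R0 = 49

49


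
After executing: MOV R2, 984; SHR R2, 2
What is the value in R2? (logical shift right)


Register state trace:
  MOV R2, 984  → R2 = 984
  SHR R2, 2  → R2 = 984 >> 2 = 984 // 2^2 = 246
Final: R2 = 246

246


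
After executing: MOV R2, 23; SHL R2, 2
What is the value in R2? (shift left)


Register state trace:
  MOV R2, 23  → R2 = 23
  SHL R2, 2  → R2 = 23 << 2 = 23 * 2^2 = 92
Final: R2 = 92

92


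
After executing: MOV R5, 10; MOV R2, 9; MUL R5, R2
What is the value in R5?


Register state trace:
  MOV R5, 10  → R5 = 10
  MOV R2, 9  → R2 = 9
  MUL R5, R2  → R5 = 10 * 9 = 90
Final: R5 = 90

90


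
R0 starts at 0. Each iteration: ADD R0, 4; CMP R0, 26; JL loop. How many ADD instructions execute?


Loop trace (R0 starts at 0, target 26, step 4):
  ADD #1: R0 = 0 + 4 = 4  → 4 < 26, loop
  ADD #2: R0 = 4 + 4 = 8  → 8 < 26, loop
  ADD #3: R0 = 8 + 4 = 12  → 12 < 26, loop
  ADD #4: R0 = 12 + 4 = 16  → 16 < 26, loop
  ADD #5: R0 = 16 + 4 = 20  → 20 < 26, loop
  ADD #6: R0 = 20 + 4 = 24  → 24 < 26, loop
  ADD #7: R0 = 24 + 4 = 28  → 28 >= 26, exit
Total ADD instructions: 7

7


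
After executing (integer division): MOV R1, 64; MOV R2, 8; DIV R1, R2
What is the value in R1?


Register state trace:
  MOV R1, 64  → R1 = 64
  MOV R2, 8  → R2 = 8
  DIV R1, R2  → R1 = 64 // 8 = 8
Final: R1 = 8

8


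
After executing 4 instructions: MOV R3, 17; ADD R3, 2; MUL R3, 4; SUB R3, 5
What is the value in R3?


Register state trace:
  MOV R3, 17  → R3 = 17
  ADD R3, 2  → R3 = 17 + 2 = 19
  MUL R3, 4  → R3 = 19 * 4 = 76
  SUB R3, 5  → R3 = 76 - 5 = 71
Final: R3 = 71

71


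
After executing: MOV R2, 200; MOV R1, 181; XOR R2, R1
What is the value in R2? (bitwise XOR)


Register state trace:
  MOV R2, 200  → R2 = 200 (0b11001000)
  MOV R1, 181  → R1 = 181 (0b10110101)
  XOR R2, R1  → R2 = 200 XOR 181 = 125 (0b01111101)
Final: R2 = 125

125


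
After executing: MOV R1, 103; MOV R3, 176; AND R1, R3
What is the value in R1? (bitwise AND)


Register state trace:
  MOV R1, 103  → R1 = 103 (0b01100111)
  MOV R3, 176  → R3 = 176 (0b10110000)
  AND R1, R3  → R1 = 103 AND 176 = 32 (0b00100000)
Final: R1 = 32

32


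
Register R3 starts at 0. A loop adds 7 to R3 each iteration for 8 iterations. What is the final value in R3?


Starting value: R3 = 0
  Iter 1: R3 = 0 + 7 = 7
  Iter 2: R3 = 7 + 7 = 14
  Iter 3: R3 = 14 + 7 = 21
  Iter 4: R3 = 21 + 7 = 28
  Iter 5: R3 = 28 + 7 = 35
  Iter 6: R3 = 35 + 7 = 42
  Iter 7: R3 = 42 + 7 = 49
  Iter 8: R3 = 49 + 7 = 56
Final: R3 = 56

56


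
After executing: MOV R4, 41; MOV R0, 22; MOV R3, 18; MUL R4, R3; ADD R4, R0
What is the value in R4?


Register state trace:
  MOV R4, 41  → R4 = 41
  MOV R0, 22  → R0 = 22
  MOV R3, 18  → R3 = 18
  MUL R4, R3  → R4 = 41 * 18 = 738
  ADD R4, R0  → R4 = 738 + 22 = 760
Final: R4 = 760

760


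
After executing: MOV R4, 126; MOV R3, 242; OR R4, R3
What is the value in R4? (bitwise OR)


Register state trace:
  MOV R4, 126  → R4 = 126 (0b01111110)
  MOV R3, 242  → R3 = 242 (0b11110010)
  OR R4, R3   → R4 = 126 OR 242 = 254 (0b11111110)
Final: R4 = 254

254


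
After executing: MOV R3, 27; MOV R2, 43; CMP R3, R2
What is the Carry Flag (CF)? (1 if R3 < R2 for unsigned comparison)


Register state trace:
  MOV R3, 27  → R3 = 27
  MOV R2, 43  → R2 = 43
  CMP R3, R2  → unsigned 27 - 43: borrow occurs
  27 < 43, so CF = 1
CF = 1

1


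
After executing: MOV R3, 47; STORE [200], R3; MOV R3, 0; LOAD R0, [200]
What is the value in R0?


Register and memory trace:
  MOV R3, 47  → R3 = 47
  STORE [200], R3  → mem[200] = 47
  MOV R3, 0  → R3 = 0
  LOAD R0, [200]  → R0 = mem[200] = 47
Final: R0 = 47

47


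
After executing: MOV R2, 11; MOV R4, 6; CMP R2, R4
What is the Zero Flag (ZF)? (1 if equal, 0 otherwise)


Register state trace:
  MOV R2, 11  → R2 = 11
  MOV R4, 6  → R4 = 6
  CMP R2, R4  → computes 11 - 6 = 5
  Result is nonzero, so values are not equal
ZF = 0

0


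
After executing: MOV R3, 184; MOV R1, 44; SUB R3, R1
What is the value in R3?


Register state trace:
  MOV R3, 184  → R3 = 184
  MOV R1, 44  → R1 = 44
  SUB R3, R1  → R3 = 184 - 44 = 140
Final: R3 = 140

140


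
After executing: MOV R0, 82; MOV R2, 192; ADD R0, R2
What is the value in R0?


Register state trace:
  MOV R0, 82  → R0 = 82
  MOV R2, 192  → R2 = 192
  ADD R0, R2  → R0 = 82 + 192 = 274
Final: R0 = 274

274


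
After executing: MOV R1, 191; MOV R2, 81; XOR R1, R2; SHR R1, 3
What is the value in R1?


Register state trace:
  MOV R1, 191  → R1 = 191 (0b10111111)
  MOV R2, 81  → R2 = 81 (0b01010001)
  XOR R1, R2  → R1 = 191 XOR 81 = 238 (0b11101110)
  SHR R1, 3  → R1 = 238 >> 3 = 29
Final: R1 = 29

29


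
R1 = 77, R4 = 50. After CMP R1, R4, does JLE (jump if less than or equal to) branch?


Trace:
  R1 = 77, R4 = 50
  CMP R1, R4  → compares 77 vs 50
  JLE checks: is 77 less than or equal to 50?
  77 > 50, so condition is false
Branch taken: No

No


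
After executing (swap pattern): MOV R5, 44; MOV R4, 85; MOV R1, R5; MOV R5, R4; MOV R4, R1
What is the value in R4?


Register state trace (swap pattern):
  MOV R5, 44  → R5 = 44
  MOV R4, 85  → R4 = 85
  MOV R1, R5  → R1 = 44  (save R5)
  MOV R5, R4  → R5 = 85  (R5 gets R4's value)
  MOV R4, R1  → R4 = 44  (R4 gets saved value)
Final: R4 = 44

44


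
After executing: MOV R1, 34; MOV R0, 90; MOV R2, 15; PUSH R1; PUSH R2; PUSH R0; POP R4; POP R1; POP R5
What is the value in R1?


Stack trace (top is rightmost):
  MOV R1, 34  → R1 = 34
  MOV R0, 90  → R0 = 90
  MOV R2, 15  → R2 = 15
  PUSH R1  → stack: [34]
  PUSH R2  → stack: [34, 15]
  PUSH R0  → stack: [34, 15, 90]
  POP R4  → R4 = 90, stack: [34, 15]
  POP R1  → R1 = 15, stack: [34]
  POP R5  → R5 = 34, stack: []
Final: R1 = 15

15


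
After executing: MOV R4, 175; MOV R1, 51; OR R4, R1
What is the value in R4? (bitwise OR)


Register state trace:
  MOV R4, 175  → R4 = 175 (0b10101111)
  MOV R1, 51  → R1 = 51 (0b00110011)
  OR R4, R1   → R4 = 175 OR 51 = 191 (0b10111111)
Final: R4 = 191

191


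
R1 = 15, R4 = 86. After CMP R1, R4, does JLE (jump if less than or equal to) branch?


Trace:
  R1 = 15, R4 = 86
  CMP R1, R4  → compares 15 vs 86
  JLE checks: is 15 less than or equal to 86?
  15 < 86, so condition is true
Branch taken: Yes

Yes


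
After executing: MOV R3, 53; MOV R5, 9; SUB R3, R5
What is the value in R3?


Register state trace:
  MOV R3, 53  → R3 = 53
  MOV R5, 9  → R5 = 9
  SUB R3, R5  → R3 = 53 - 9 = 44
Final: R3 = 44

44


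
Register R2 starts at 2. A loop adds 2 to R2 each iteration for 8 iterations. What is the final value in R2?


Starting value: R2 = 2
  Iter 1: R2 = 2 + 2 = 4
  Iter 2: R2 = 4 + 2 = 6
  Iter 3: R2 = 6 + 2 = 8
  Iter 4: R2 = 8 + 2 = 10
  Iter 5: R2 = 10 + 2 = 12
  Iter 6: R2 = 12 + 2 = 14
  Iter 7: R2 = 14 + 2 = 16
  Iter 8: R2 = 16 + 2 = 18
Final: R2 = 18

18


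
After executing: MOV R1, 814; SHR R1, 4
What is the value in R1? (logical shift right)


Register state trace:
  MOV R1, 814  → R1 = 814
  SHR R1, 4  → R1 = 814 >> 4 = 814 // 2^4 = 50
Final: R1 = 50

50


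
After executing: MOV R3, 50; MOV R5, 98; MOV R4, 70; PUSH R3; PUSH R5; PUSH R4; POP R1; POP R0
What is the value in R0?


Stack trace (top is rightmost):
  MOV R3, 50  → R3 = 50
  MOV R5, 98  → R5 = 98
  MOV R4, 70  → R4 = 70
  PUSH R3  → stack: [50]
  PUSH R5  → stack: [50, 98]
  PUSH R4  → stack: [50, 98, 70]
  POP R1  → R1 = 70, stack: [50, 98]
  POP R0  → R0 = 98, stack: [50]
Final: R0 = 98

98


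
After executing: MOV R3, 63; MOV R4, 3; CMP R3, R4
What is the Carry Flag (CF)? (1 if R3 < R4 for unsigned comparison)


Register state trace:
  MOV R3, 63  → R3 = 63
  MOV R4, 3  → R4 = 3
  CMP R3, R4  → unsigned 63 - 3: no borrow
  63 >= 3, so CF = 0
CF = 0

0


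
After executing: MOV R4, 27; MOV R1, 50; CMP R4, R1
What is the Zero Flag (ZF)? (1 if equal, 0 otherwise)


Register state trace:
  MOV R4, 27  → R4 = 27
  MOV R1, 50  → R1 = 50
  CMP R4, R1  → computes 27 - 50 = -23
  Result is nonzero, so values are not equal
ZF = 0

0


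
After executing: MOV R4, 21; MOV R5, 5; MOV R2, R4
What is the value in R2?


Register state trace:
  MOV R4, 21  → R4 = 21
  MOV R5, 5  → R5 = 5
  MOV R2, R4  → R2 = 21
Final: R2 = 21

21


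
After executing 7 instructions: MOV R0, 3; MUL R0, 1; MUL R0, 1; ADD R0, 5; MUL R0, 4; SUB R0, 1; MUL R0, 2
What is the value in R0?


Register state trace:
  MOV R0, 3  → R0 = 3
  MUL R0, 1  → R0 = 3 * 1 = 3
  MUL R0, 1  → R0 = 3 * 1 = 3
  ADD R0, 5  → R0 = 3 + 5 = 8
  MUL R0, 4  → R0 = 8 * 4 = 32
  SUB R0, 1  → R0 = 32 - 1 = 31
  MUL R0, 2  → R0 = 31 * 2 = 62
Final: R0 = 62

62


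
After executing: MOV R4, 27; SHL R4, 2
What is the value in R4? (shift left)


Register state trace:
  MOV R4, 27  → R4 = 27
  SHL R4, 2  → R4 = 27 << 2 = 27 * 2^2 = 108
Final: R4 = 108

108


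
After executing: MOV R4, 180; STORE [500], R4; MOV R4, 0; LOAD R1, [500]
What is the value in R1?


Register and memory trace:
  MOV R4, 180  → R4 = 180
  STORE [500], R4  → mem[500] = 180
  MOV R4, 0  → R4 = 0
  LOAD R1, [500]  → R1 = mem[500] = 180
Final: R1 = 180

180


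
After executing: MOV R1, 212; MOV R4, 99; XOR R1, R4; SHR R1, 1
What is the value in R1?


Register state trace:
  MOV R1, 212  → R1 = 212 (0b11010100)
  MOV R4, 99  → R4 = 99 (0b01100011)
  XOR R1, R4  → R1 = 212 XOR 99 = 183 (0b10110111)
  SHR R1, 1  → R1 = 183 >> 1 = 91
Final: R1 = 91

91


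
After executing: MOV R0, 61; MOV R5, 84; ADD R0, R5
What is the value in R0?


Register state trace:
  MOV R0, 61  → R0 = 61
  MOV R5, 84  → R5 = 84
  ADD R0, R5  → R0 = 61 + 84 = 145
Final: R0 = 145

145


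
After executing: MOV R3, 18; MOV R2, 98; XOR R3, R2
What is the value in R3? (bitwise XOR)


Register state trace:
  MOV R3, 18  → R3 = 18 (0b00010010)
  MOV R2, 98  → R2 = 98 (0b01100010)
  XOR R3, R2  → R3 = 18 XOR 98 = 112 (0b01110000)
Final: R3 = 112

112


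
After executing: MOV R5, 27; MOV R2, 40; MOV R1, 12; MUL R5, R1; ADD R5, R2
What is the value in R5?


Register state trace:
  MOV R5, 27  → R5 = 27
  MOV R2, 40  → R2 = 40
  MOV R1, 12  → R1 = 12
  MUL R5, R1  → R5 = 27 * 12 = 324
  ADD R5, R2  → R5 = 324 + 40 = 364
Final: R5 = 364

364


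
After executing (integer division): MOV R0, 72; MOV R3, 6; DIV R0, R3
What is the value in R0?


Register state trace:
  MOV R0, 72  → R0 = 72
  MOV R3, 6  → R3 = 6
  DIV R0, R3  → R0 = 72 // 6 = 12
Final: R0 = 12

12


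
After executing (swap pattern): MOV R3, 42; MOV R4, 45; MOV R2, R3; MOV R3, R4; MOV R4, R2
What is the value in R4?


Register state trace (swap pattern):
  MOV R3, 42  → R3 = 42
  MOV R4, 45  → R4 = 45
  MOV R2, R3  → R2 = 42  (save R3)
  MOV R3, R4  → R3 = 45  (R3 gets R4's value)
  MOV R4, R2  → R4 = 42  (R4 gets saved value)
Final: R4 = 42

42


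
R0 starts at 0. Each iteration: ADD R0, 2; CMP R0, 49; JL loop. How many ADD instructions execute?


Loop trace (R0 starts at 0, target 49, step 2):
  ADD #1: R0 = 0 + 2 = 2  → 2 < 49, loop
  ADD #2: R0 = 2 + 2 = 4  → 4 < 49, loop
  ADD #3: R0 = 4 + 2 = 6  → 6 < 49, loop
  ADD #4: R0 = 6 + 2 = 8  → 8 < 49, loop
  ADD #5: R0 = 8 + 2 = 10  → 10 < 49, loop
  ADD #6: R0 = 10 + 2 = 12  → 12 < 49, loop
  ADD #7: R0 = 12 + 2 = 14  → 14 < 49, loop
  ADD #8: R0 = 14 + 2 = 16  → 16 < 49, loop
  ADD #9: R0 = 16 + 2 = 18  → 18 < 49, loop
  ADD #10: R0 = 18 + 2 = 20  → 20 < 49, loop
  ADD #11: R0 = 20 + 2 = 22  → 22 < 49, loop
  ADD #12: R0 = 22 + 2 = 24  → 24 < 49, loop
  ADD #13: R0 = 24 + 2 = 26  → 26 < 49, loop
  ADD #14: R0 = 26 + 2 = 28  → 28 < 49, loop
  ADD #15: R0 = 28 + 2 = 30  → 30 < 49, loop
  ADD #16: R0 = 30 + 2 = 32  → 32 < 49, loop
  ADD #17: R0 = 32 + 2 = 34  → 34 < 49, loop
  ADD #18: R0 = 34 + 2 = 36  → 36 < 49, loop
  ADD #19: R0 = 36 + 2 = 38  → 38 < 49, loop
  ADD #20: R0 = 38 + 2 = 40  → 40 < 49, loop
  ADD #21: R0 = 40 + 2 = 42  → 42 < 49, loop
  ADD #22: R0 = 42 + 2 = 44  → 44 < 49, loop
  ADD #23: R0 = 44 + 2 = 46  → 46 < 49, loop
  ADD #24: R0 = 46 + 2 = 48  → 48 < 49, loop
  ADD #25: R0 = 48 + 2 = 50  → 50 >= 49, exit
Total ADD instructions: 25

25


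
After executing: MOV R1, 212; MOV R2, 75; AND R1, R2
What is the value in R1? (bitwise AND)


Register state trace:
  MOV R1, 212  → R1 = 212 (0b11010100)
  MOV R2, 75  → R2 = 75 (0b01001011)
  AND R1, R2  → R1 = 212 AND 75 = 64 (0b01000000)
Final: R1 = 64

64


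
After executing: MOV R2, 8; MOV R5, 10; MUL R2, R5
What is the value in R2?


Register state trace:
  MOV R2, 8  → R2 = 8
  MOV R5, 10  → R5 = 10
  MUL R2, R5  → R2 = 8 * 10 = 80
Final: R2 = 80

80


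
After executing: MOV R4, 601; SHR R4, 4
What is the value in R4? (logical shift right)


Register state trace:
  MOV R4, 601  → R4 = 601
  SHR R4, 4  → R4 = 601 >> 4 = 601 // 2^4 = 37
Final: R4 = 37

37


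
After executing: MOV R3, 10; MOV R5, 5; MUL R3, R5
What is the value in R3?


Register state trace:
  MOV R3, 10  → R3 = 10
  MOV R5, 5  → R5 = 5
  MUL R3, R5  → R3 = 10 * 5 = 50
Final: R3 = 50

50


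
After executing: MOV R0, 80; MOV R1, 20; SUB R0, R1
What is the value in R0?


Register state trace:
  MOV R0, 80  → R0 = 80
  MOV R1, 20  → R1 = 20
  SUB R0, R1  → R0 = 80 - 20 = 60
Final: R0 = 60

60


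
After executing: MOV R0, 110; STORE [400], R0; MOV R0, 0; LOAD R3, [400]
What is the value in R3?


Register and memory trace:
  MOV R0, 110  → R0 = 110
  STORE [400], R0  → mem[400] = 110
  MOV R0, 0  → R0 = 0
  LOAD R3, [400]  → R3 = mem[400] = 110
Final: R3 = 110

110


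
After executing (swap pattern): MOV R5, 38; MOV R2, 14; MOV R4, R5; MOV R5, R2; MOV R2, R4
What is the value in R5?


Register state trace (swap pattern):
  MOV R5, 38  → R5 = 38
  MOV R2, 14  → R2 = 14
  MOV R4, R5  → R4 = 38  (save R5)
  MOV R5, R2  → R5 = 14  (R5 gets R2's value)
  MOV R2, R4  → R2 = 38  (R2 gets saved value)
Final: R5 = 14

14


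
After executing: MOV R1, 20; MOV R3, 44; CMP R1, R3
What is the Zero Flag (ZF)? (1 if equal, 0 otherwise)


Register state trace:
  MOV R1, 20  → R1 = 20
  MOV R3, 44  → R3 = 44
  CMP R1, R3  → computes 20 - 44 = -24
  Result is nonzero, so values are not equal
ZF = 0

0


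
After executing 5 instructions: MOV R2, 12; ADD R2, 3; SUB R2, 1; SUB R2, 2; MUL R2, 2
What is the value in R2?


Register state trace:
  MOV R2, 12  → R2 = 12
  ADD R2, 3  → R2 = 12 + 3 = 15
  SUB R2, 1  → R2 = 15 - 1 = 14
  SUB R2, 2  → R2 = 14 - 2 = 12
  MUL R2, 2  → R2 = 12 * 2 = 24
Final: R2 = 24

24


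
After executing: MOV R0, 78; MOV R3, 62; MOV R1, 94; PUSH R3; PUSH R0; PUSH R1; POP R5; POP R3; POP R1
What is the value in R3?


Stack trace (top is rightmost):
  MOV R0, 78  → R0 = 78
  MOV R3, 62  → R3 = 62
  MOV R1, 94  → R1 = 94
  PUSH R3  → stack: [62]
  PUSH R0  → stack: [62, 78]
  PUSH R1  → stack: [62, 78, 94]
  POP R5  → R5 = 94, stack: [62, 78]
  POP R3  → R3 = 78, stack: [62]
  POP R1  → R1 = 62, stack: []
Final: R3 = 78

78


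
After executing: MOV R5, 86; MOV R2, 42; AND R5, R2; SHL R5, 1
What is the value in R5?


Register state trace:
  MOV R5, 86  → R5 = 86 (0b01010110)
  MOV R2, 42  → R2 = 42 (0b00101010)
  AND R5, R2  → R5 = 86 AND 42 = 2 (0b00000010)
  SHL R5, 1  → R5 = 2 << 1 = 4
Final: R5 = 4

4


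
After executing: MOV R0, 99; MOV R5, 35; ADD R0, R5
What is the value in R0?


Register state trace:
  MOV R0, 99  → R0 = 99
  MOV R5, 35  → R5 = 35
  ADD R0, R5  → R0 = 99 + 35 = 134
Final: R0 = 134

134


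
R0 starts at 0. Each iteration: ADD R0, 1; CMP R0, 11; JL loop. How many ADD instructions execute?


Loop trace (R0 starts at 0, target 11, step 1):
  ADD #1: R0 = 0 + 1 = 1  → 1 < 11, loop
  ADD #2: R0 = 1 + 1 = 2  → 2 < 11, loop
  ADD #3: R0 = 2 + 1 = 3  → 3 < 11, loop
  ADD #4: R0 = 3 + 1 = 4  → 4 < 11, loop
  ADD #5: R0 = 4 + 1 = 5  → 5 < 11, loop
  ADD #6: R0 = 5 + 1 = 6  → 6 < 11, loop
  ADD #7: R0 = 6 + 1 = 7  → 7 < 11, loop
  ADD #8: R0 = 7 + 1 = 8  → 8 < 11, loop
  ADD #9: R0 = 8 + 1 = 9  → 9 < 11, loop
  ADD #10: R0 = 9 + 1 = 10  → 10 < 11, loop
  ADD #11: R0 = 10 + 1 = 11  → 11 >= 11, exit
Total ADD instructions: 11

11


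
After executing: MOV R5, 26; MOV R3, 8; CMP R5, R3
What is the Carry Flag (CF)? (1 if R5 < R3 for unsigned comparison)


Register state trace:
  MOV R5, 26  → R5 = 26
  MOV R3, 8  → R3 = 8
  CMP R5, R3  → unsigned 26 - 8: no borrow
  26 >= 8, so CF = 0
CF = 0

0
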